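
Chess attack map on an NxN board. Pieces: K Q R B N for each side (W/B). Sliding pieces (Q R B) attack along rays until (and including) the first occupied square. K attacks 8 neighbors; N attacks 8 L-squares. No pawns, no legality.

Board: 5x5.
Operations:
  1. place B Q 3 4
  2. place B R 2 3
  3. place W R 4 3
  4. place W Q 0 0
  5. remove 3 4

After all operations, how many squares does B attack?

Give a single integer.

Answer: 8

Derivation:
Op 1: place BQ@(3,4)
Op 2: place BR@(2,3)
Op 3: place WR@(4,3)
Op 4: place WQ@(0,0)
Op 5: remove (3,4)
Per-piece attacks for B:
  BR@(2,3): attacks (2,4) (2,2) (2,1) (2,0) (3,3) (4,3) (1,3) (0,3) [ray(1,0) blocked at (4,3)]
Union (8 distinct): (0,3) (1,3) (2,0) (2,1) (2,2) (2,4) (3,3) (4,3)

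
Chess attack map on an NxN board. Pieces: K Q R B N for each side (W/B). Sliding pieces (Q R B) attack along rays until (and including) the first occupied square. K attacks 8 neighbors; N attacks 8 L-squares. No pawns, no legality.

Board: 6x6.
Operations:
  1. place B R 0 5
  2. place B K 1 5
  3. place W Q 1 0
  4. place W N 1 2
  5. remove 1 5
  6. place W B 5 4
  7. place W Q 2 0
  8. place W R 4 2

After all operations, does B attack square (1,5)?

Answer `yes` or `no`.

Op 1: place BR@(0,5)
Op 2: place BK@(1,5)
Op 3: place WQ@(1,0)
Op 4: place WN@(1,2)
Op 5: remove (1,5)
Op 6: place WB@(5,4)
Op 7: place WQ@(2,0)
Op 8: place WR@(4,2)
Per-piece attacks for B:
  BR@(0,5): attacks (0,4) (0,3) (0,2) (0,1) (0,0) (1,5) (2,5) (3,5) (4,5) (5,5)
B attacks (1,5): yes

Answer: yes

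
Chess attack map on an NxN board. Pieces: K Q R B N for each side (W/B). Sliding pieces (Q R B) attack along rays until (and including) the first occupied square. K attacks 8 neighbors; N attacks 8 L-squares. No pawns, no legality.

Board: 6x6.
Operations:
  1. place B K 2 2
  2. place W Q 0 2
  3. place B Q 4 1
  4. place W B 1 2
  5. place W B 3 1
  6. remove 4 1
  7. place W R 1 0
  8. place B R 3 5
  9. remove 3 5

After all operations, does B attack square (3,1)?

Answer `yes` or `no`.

Answer: yes

Derivation:
Op 1: place BK@(2,2)
Op 2: place WQ@(0,2)
Op 3: place BQ@(4,1)
Op 4: place WB@(1,2)
Op 5: place WB@(3,1)
Op 6: remove (4,1)
Op 7: place WR@(1,0)
Op 8: place BR@(3,5)
Op 9: remove (3,5)
Per-piece attacks for B:
  BK@(2,2): attacks (2,3) (2,1) (3,2) (1,2) (3,3) (3,1) (1,3) (1,1)
B attacks (3,1): yes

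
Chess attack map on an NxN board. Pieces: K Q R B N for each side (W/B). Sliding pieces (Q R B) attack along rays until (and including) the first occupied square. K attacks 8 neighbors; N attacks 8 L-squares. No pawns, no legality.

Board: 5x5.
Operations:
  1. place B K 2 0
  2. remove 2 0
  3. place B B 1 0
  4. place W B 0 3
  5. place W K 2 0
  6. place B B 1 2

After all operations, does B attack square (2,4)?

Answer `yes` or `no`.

Answer: no

Derivation:
Op 1: place BK@(2,0)
Op 2: remove (2,0)
Op 3: place BB@(1,0)
Op 4: place WB@(0,3)
Op 5: place WK@(2,0)
Op 6: place BB@(1,2)
Per-piece attacks for B:
  BB@(1,0): attacks (2,1) (3,2) (4,3) (0,1)
  BB@(1,2): attacks (2,3) (3,4) (2,1) (3,0) (0,3) (0,1) [ray(-1,1) blocked at (0,3)]
B attacks (2,4): no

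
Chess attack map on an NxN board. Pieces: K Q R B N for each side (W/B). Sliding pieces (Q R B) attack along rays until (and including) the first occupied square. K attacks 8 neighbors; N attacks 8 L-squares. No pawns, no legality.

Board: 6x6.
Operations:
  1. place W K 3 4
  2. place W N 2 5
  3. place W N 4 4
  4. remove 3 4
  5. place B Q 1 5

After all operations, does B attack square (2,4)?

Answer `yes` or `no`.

Answer: yes

Derivation:
Op 1: place WK@(3,4)
Op 2: place WN@(2,5)
Op 3: place WN@(4,4)
Op 4: remove (3,4)
Op 5: place BQ@(1,5)
Per-piece attacks for B:
  BQ@(1,5): attacks (1,4) (1,3) (1,2) (1,1) (1,0) (2,5) (0,5) (2,4) (3,3) (4,2) (5,1) (0,4) [ray(1,0) blocked at (2,5)]
B attacks (2,4): yes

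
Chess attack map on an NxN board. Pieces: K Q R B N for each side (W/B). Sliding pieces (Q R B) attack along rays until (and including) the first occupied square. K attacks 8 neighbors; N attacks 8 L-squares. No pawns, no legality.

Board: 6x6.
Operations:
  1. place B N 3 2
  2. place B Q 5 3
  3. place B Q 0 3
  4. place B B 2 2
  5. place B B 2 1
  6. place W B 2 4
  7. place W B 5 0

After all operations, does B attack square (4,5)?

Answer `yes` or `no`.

Answer: no

Derivation:
Op 1: place BN@(3,2)
Op 2: place BQ@(5,3)
Op 3: place BQ@(0,3)
Op 4: place BB@(2,2)
Op 5: place BB@(2,1)
Op 6: place WB@(2,4)
Op 7: place WB@(5,0)
Per-piece attacks for B:
  BQ@(0,3): attacks (0,4) (0,5) (0,2) (0,1) (0,0) (1,3) (2,3) (3,3) (4,3) (5,3) (1,4) (2,5) (1,2) (2,1) [ray(1,0) blocked at (5,3); ray(1,-1) blocked at (2,1)]
  BB@(2,1): attacks (3,2) (3,0) (1,2) (0,3) (1,0) [ray(1,1) blocked at (3,2); ray(-1,1) blocked at (0,3)]
  BB@(2,2): attacks (3,3) (4,4) (5,5) (3,1) (4,0) (1,3) (0,4) (1,1) (0,0)
  BN@(3,2): attacks (4,4) (5,3) (2,4) (1,3) (4,0) (5,1) (2,0) (1,1)
  BQ@(5,3): attacks (5,4) (5,5) (5,2) (5,1) (5,0) (4,3) (3,3) (2,3) (1,3) (0,3) (4,4) (3,5) (4,2) (3,1) (2,0) [ray(0,-1) blocked at (5,0); ray(-1,0) blocked at (0,3)]
B attacks (4,5): no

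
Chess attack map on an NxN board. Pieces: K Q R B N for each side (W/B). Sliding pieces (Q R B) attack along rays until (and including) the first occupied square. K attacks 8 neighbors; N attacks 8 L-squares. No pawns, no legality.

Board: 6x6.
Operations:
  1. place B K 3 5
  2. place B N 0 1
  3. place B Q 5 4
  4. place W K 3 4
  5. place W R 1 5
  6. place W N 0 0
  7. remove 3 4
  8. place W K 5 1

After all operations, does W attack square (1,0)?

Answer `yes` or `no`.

Answer: yes

Derivation:
Op 1: place BK@(3,5)
Op 2: place BN@(0,1)
Op 3: place BQ@(5,4)
Op 4: place WK@(3,4)
Op 5: place WR@(1,5)
Op 6: place WN@(0,0)
Op 7: remove (3,4)
Op 8: place WK@(5,1)
Per-piece attacks for W:
  WN@(0,0): attacks (1,2) (2,1)
  WR@(1,5): attacks (1,4) (1,3) (1,2) (1,1) (1,0) (2,5) (3,5) (0,5) [ray(1,0) blocked at (3,5)]
  WK@(5,1): attacks (5,2) (5,0) (4,1) (4,2) (4,0)
W attacks (1,0): yes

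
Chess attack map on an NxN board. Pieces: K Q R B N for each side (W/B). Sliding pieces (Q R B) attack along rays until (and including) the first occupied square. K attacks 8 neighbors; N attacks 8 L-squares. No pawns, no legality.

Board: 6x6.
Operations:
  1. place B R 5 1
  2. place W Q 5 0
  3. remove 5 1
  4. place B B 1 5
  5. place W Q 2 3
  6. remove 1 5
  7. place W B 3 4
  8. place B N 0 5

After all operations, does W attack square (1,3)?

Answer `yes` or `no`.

Op 1: place BR@(5,1)
Op 2: place WQ@(5,0)
Op 3: remove (5,1)
Op 4: place BB@(1,5)
Op 5: place WQ@(2,3)
Op 6: remove (1,5)
Op 7: place WB@(3,4)
Op 8: place BN@(0,5)
Per-piece attacks for W:
  WQ@(2,3): attacks (2,4) (2,5) (2,2) (2,1) (2,0) (3,3) (4,3) (5,3) (1,3) (0,3) (3,4) (3,2) (4,1) (5,0) (1,4) (0,5) (1,2) (0,1) [ray(1,1) blocked at (3,4); ray(1,-1) blocked at (5,0); ray(-1,1) blocked at (0,5)]
  WB@(3,4): attacks (4,5) (4,3) (5,2) (2,5) (2,3) [ray(-1,-1) blocked at (2,3)]
  WQ@(5,0): attacks (5,1) (5,2) (5,3) (5,4) (5,5) (4,0) (3,0) (2,0) (1,0) (0,0) (4,1) (3,2) (2,3) [ray(-1,1) blocked at (2,3)]
W attacks (1,3): yes

Answer: yes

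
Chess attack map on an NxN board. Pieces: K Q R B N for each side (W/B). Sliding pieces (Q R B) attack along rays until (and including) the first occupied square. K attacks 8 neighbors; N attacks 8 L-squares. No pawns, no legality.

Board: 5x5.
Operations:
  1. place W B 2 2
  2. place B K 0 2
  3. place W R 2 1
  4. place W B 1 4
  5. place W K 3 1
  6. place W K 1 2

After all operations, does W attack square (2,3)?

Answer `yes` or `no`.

Answer: yes

Derivation:
Op 1: place WB@(2,2)
Op 2: place BK@(0,2)
Op 3: place WR@(2,1)
Op 4: place WB@(1,4)
Op 5: place WK@(3,1)
Op 6: place WK@(1,2)
Per-piece attacks for W:
  WK@(1,2): attacks (1,3) (1,1) (2,2) (0,2) (2,3) (2,1) (0,3) (0,1)
  WB@(1,4): attacks (2,3) (3,2) (4,1) (0,3)
  WR@(2,1): attacks (2,2) (2,0) (3,1) (1,1) (0,1) [ray(0,1) blocked at (2,2); ray(1,0) blocked at (3,1)]
  WB@(2,2): attacks (3,3) (4,4) (3,1) (1,3) (0,4) (1,1) (0,0) [ray(1,-1) blocked at (3,1)]
  WK@(3,1): attacks (3,2) (3,0) (4,1) (2,1) (4,2) (4,0) (2,2) (2,0)
W attacks (2,3): yes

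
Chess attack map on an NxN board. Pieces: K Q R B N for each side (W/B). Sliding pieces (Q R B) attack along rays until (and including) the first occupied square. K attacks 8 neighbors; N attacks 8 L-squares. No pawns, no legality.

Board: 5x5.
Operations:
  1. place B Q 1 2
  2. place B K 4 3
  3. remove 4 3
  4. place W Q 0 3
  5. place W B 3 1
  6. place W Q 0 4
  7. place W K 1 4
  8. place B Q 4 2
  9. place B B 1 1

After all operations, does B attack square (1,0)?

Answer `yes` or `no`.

Answer: no

Derivation:
Op 1: place BQ@(1,2)
Op 2: place BK@(4,3)
Op 3: remove (4,3)
Op 4: place WQ@(0,3)
Op 5: place WB@(3,1)
Op 6: place WQ@(0,4)
Op 7: place WK@(1,4)
Op 8: place BQ@(4,2)
Op 9: place BB@(1,1)
Per-piece attacks for B:
  BB@(1,1): attacks (2,2) (3,3) (4,4) (2,0) (0,2) (0,0)
  BQ@(1,2): attacks (1,3) (1,4) (1,1) (2,2) (3,2) (4,2) (0,2) (2,3) (3,4) (2,1) (3,0) (0,3) (0,1) [ray(0,1) blocked at (1,4); ray(0,-1) blocked at (1,1); ray(1,0) blocked at (4,2); ray(-1,1) blocked at (0,3)]
  BQ@(4,2): attacks (4,3) (4,4) (4,1) (4,0) (3,2) (2,2) (1,2) (3,3) (2,4) (3,1) [ray(-1,0) blocked at (1,2); ray(-1,-1) blocked at (3,1)]
B attacks (1,0): no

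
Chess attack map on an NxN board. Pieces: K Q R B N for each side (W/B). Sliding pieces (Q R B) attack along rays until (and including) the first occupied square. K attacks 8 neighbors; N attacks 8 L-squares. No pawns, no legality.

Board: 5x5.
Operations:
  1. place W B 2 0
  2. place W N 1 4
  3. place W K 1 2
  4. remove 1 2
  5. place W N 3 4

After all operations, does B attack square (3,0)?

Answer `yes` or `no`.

Answer: no

Derivation:
Op 1: place WB@(2,0)
Op 2: place WN@(1,4)
Op 3: place WK@(1,2)
Op 4: remove (1,2)
Op 5: place WN@(3,4)
Per-piece attacks for B:
B attacks (3,0): no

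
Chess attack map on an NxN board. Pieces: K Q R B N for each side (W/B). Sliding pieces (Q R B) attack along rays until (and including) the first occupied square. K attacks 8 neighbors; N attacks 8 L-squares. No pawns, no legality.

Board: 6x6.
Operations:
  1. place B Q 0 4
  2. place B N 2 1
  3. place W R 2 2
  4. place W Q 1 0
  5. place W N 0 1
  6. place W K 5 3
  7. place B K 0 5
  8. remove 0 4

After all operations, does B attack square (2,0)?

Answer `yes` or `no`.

Answer: no

Derivation:
Op 1: place BQ@(0,4)
Op 2: place BN@(2,1)
Op 3: place WR@(2,2)
Op 4: place WQ@(1,0)
Op 5: place WN@(0,1)
Op 6: place WK@(5,3)
Op 7: place BK@(0,5)
Op 8: remove (0,4)
Per-piece attacks for B:
  BK@(0,5): attacks (0,4) (1,5) (1,4)
  BN@(2,1): attacks (3,3) (4,2) (1,3) (0,2) (4,0) (0,0)
B attacks (2,0): no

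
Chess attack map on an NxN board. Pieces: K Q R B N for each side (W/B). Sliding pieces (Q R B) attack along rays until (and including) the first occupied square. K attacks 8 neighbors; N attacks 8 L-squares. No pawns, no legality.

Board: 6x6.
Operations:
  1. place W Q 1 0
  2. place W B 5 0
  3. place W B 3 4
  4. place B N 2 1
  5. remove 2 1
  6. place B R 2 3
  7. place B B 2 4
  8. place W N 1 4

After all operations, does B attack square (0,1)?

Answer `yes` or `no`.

Answer: no

Derivation:
Op 1: place WQ@(1,0)
Op 2: place WB@(5,0)
Op 3: place WB@(3,4)
Op 4: place BN@(2,1)
Op 5: remove (2,1)
Op 6: place BR@(2,3)
Op 7: place BB@(2,4)
Op 8: place WN@(1,4)
Per-piece attacks for B:
  BR@(2,3): attacks (2,4) (2,2) (2,1) (2,0) (3,3) (4,3) (5,3) (1,3) (0,3) [ray(0,1) blocked at (2,4)]
  BB@(2,4): attacks (3,5) (3,3) (4,2) (5,1) (1,5) (1,3) (0,2)
B attacks (0,1): no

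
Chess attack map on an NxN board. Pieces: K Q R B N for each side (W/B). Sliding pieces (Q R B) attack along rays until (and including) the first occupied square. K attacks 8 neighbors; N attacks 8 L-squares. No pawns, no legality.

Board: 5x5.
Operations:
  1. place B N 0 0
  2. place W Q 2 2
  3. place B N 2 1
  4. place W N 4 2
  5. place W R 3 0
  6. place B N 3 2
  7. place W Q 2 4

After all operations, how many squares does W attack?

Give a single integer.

Op 1: place BN@(0,0)
Op 2: place WQ@(2,2)
Op 3: place BN@(2,1)
Op 4: place WN@(4,2)
Op 5: place WR@(3,0)
Op 6: place BN@(3,2)
Op 7: place WQ@(2,4)
Per-piece attacks for W:
  WQ@(2,2): attacks (2,3) (2,4) (2,1) (3,2) (1,2) (0,2) (3,3) (4,4) (3,1) (4,0) (1,3) (0,4) (1,1) (0,0) [ray(0,1) blocked at (2,4); ray(0,-1) blocked at (2,1); ray(1,0) blocked at (3,2); ray(-1,-1) blocked at (0,0)]
  WQ@(2,4): attacks (2,3) (2,2) (3,4) (4,4) (1,4) (0,4) (3,3) (4,2) (1,3) (0,2) [ray(0,-1) blocked at (2,2); ray(1,-1) blocked at (4,2)]
  WR@(3,0): attacks (3,1) (3,2) (4,0) (2,0) (1,0) (0,0) [ray(0,1) blocked at (3,2); ray(-1,0) blocked at (0,0)]
  WN@(4,2): attacks (3,4) (2,3) (3,0) (2,1)
Union (21 distinct): (0,0) (0,2) (0,4) (1,0) (1,1) (1,2) (1,3) (1,4) (2,0) (2,1) (2,2) (2,3) (2,4) (3,0) (3,1) (3,2) (3,3) (3,4) (4,0) (4,2) (4,4)

Answer: 21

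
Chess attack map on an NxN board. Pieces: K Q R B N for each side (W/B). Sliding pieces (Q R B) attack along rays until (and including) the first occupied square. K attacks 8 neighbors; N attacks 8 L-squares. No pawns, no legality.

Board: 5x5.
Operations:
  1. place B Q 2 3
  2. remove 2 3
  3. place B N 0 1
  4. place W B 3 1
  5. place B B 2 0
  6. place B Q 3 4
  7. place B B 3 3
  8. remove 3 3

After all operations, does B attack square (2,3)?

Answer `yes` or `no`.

Op 1: place BQ@(2,3)
Op 2: remove (2,3)
Op 3: place BN@(0,1)
Op 4: place WB@(3,1)
Op 5: place BB@(2,0)
Op 6: place BQ@(3,4)
Op 7: place BB@(3,3)
Op 8: remove (3,3)
Per-piece attacks for B:
  BN@(0,1): attacks (1,3) (2,2) (2,0)
  BB@(2,0): attacks (3,1) (1,1) (0,2) [ray(1,1) blocked at (3,1)]
  BQ@(3,4): attacks (3,3) (3,2) (3,1) (4,4) (2,4) (1,4) (0,4) (4,3) (2,3) (1,2) (0,1) [ray(0,-1) blocked at (3,1); ray(-1,-1) blocked at (0,1)]
B attacks (2,3): yes

Answer: yes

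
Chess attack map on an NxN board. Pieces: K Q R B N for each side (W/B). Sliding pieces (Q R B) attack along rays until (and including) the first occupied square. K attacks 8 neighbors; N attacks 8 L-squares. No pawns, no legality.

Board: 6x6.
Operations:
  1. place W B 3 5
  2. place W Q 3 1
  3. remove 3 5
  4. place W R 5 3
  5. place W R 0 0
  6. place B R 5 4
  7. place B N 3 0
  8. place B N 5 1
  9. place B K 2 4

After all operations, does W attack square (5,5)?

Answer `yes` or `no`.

Op 1: place WB@(3,5)
Op 2: place WQ@(3,1)
Op 3: remove (3,5)
Op 4: place WR@(5,3)
Op 5: place WR@(0,0)
Op 6: place BR@(5,4)
Op 7: place BN@(3,0)
Op 8: place BN@(5,1)
Op 9: place BK@(2,4)
Per-piece attacks for W:
  WR@(0,0): attacks (0,1) (0,2) (0,3) (0,4) (0,5) (1,0) (2,0) (3,0) [ray(1,0) blocked at (3,0)]
  WQ@(3,1): attacks (3,2) (3,3) (3,4) (3,5) (3,0) (4,1) (5,1) (2,1) (1,1) (0,1) (4,2) (5,3) (4,0) (2,2) (1,3) (0,4) (2,0) [ray(0,-1) blocked at (3,0); ray(1,0) blocked at (5,1); ray(1,1) blocked at (5,3)]
  WR@(5,3): attacks (5,4) (5,2) (5,1) (4,3) (3,3) (2,3) (1,3) (0,3) [ray(0,1) blocked at (5,4); ray(0,-1) blocked at (5,1)]
W attacks (5,5): no

Answer: no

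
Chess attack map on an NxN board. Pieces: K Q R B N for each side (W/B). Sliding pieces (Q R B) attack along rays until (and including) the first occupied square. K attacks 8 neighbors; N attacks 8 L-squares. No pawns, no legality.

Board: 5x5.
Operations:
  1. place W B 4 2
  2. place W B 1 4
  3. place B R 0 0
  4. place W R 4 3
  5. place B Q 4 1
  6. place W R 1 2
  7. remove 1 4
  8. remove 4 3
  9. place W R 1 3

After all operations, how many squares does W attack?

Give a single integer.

Op 1: place WB@(4,2)
Op 2: place WB@(1,4)
Op 3: place BR@(0,0)
Op 4: place WR@(4,3)
Op 5: place BQ@(4,1)
Op 6: place WR@(1,2)
Op 7: remove (1,4)
Op 8: remove (4,3)
Op 9: place WR@(1,3)
Per-piece attacks for W:
  WR@(1,2): attacks (1,3) (1,1) (1,0) (2,2) (3,2) (4,2) (0,2) [ray(0,1) blocked at (1,3); ray(1,0) blocked at (4,2)]
  WR@(1,3): attacks (1,4) (1,2) (2,3) (3,3) (4,3) (0,3) [ray(0,-1) blocked at (1,2)]
  WB@(4,2): attacks (3,3) (2,4) (3,1) (2,0)
Union (16 distinct): (0,2) (0,3) (1,0) (1,1) (1,2) (1,3) (1,4) (2,0) (2,2) (2,3) (2,4) (3,1) (3,2) (3,3) (4,2) (4,3)

Answer: 16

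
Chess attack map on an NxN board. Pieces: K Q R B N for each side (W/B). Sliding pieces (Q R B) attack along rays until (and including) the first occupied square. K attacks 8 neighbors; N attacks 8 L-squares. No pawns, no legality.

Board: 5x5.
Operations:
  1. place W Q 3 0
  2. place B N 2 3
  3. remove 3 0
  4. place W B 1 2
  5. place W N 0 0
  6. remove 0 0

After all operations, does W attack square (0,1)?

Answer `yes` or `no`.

Answer: yes

Derivation:
Op 1: place WQ@(3,0)
Op 2: place BN@(2,3)
Op 3: remove (3,0)
Op 4: place WB@(1,2)
Op 5: place WN@(0,0)
Op 6: remove (0,0)
Per-piece attacks for W:
  WB@(1,2): attacks (2,3) (2,1) (3,0) (0,3) (0,1) [ray(1,1) blocked at (2,3)]
W attacks (0,1): yes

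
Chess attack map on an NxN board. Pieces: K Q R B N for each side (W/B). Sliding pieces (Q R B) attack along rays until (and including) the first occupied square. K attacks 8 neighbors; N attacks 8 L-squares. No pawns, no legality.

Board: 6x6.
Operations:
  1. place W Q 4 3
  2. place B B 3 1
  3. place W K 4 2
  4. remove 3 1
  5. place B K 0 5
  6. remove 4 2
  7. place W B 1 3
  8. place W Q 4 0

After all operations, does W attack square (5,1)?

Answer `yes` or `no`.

Op 1: place WQ@(4,3)
Op 2: place BB@(3,1)
Op 3: place WK@(4,2)
Op 4: remove (3,1)
Op 5: place BK@(0,5)
Op 6: remove (4,2)
Op 7: place WB@(1,3)
Op 8: place WQ@(4,0)
Per-piece attacks for W:
  WB@(1,3): attacks (2,4) (3,5) (2,2) (3,1) (4,0) (0,4) (0,2) [ray(1,-1) blocked at (4,0)]
  WQ@(4,0): attacks (4,1) (4,2) (4,3) (5,0) (3,0) (2,0) (1,0) (0,0) (5,1) (3,1) (2,2) (1,3) [ray(0,1) blocked at (4,3); ray(-1,1) blocked at (1,3)]
  WQ@(4,3): attacks (4,4) (4,5) (4,2) (4,1) (4,0) (5,3) (3,3) (2,3) (1,3) (5,4) (5,2) (3,4) (2,5) (3,2) (2,1) (1,0) [ray(0,-1) blocked at (4,0); ray(-1,0) blocked at (1,3)]
W attacks (5,1): yes

Answer: yes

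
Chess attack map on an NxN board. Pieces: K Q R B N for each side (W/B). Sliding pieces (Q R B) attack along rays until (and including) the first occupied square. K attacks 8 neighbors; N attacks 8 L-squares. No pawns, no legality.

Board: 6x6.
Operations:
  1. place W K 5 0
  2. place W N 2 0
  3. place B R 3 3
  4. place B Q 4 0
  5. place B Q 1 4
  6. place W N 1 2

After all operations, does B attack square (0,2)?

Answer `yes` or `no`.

Answer: no

Derivation:
Op 1: place WK@(5,0)
Op 2: place WN@(2,0)
Op 3: place BR@(3,3)
Op 4: place BQ@(4,0)
Op 5: place BQ@(1,4)
Op 6: place WN@(1,2)
Per-piece attacks for B:
  BQ@(1,4): attacks (1,5) (1,3) (1,2) (2,4) (3,4) (4,4) (5,4) (0,4) (2,5) (2,3) (3,2) (4,1) (5,0) (0,5) (0,3) [ray(0,-1) blocked at (1,2); ray(1,-1) blocked at (5,0)]
  BR@(3,3): attacks (3,4) (3,5) (3,2) (3,1) (3,0) (4,3) (5,3) (2,3) (1,3) (0,3)
  BQ@(4,0): attacks (4,1) (4,2) (4,3) (4,4) (4,5) (5,0) (3,0) (2,0) (5,1) (3,1) (2,2) (1,3) (0,4) [ray(1,0) blocked at (5,0); ray(-1,0) blocked at (2,0)]
B attacks (0,2): no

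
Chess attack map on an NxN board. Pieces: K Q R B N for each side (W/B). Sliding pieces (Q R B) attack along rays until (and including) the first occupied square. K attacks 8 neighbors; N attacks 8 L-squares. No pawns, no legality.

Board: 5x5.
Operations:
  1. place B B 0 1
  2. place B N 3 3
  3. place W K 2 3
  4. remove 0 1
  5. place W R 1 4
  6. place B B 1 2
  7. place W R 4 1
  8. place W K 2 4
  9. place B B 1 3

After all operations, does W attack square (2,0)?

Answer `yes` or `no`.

Answer: no

Derivation:
Op 1: place BB@(0,1)
Op 2: place BN@(3,3)
Op 3: place WK@(2,3)
Op 4: remove (0,1)
Op 5: place WR@(1,4)
Op 6: place BB@(1,2)
Op 7: place WR@(4,1)
Op 8: place WK@(2,4)
Op 9: place BB@(1,3)
Per-piece attacks for W:
  WR@(1,4): attacks (1,3) (2,4) (0,4) [ray(0,-1) blocked at (1,3); ray(1,0) blocked at (2,4)]
  WK@(2,3): attacks (2,4) (2,2) (3,3) (1,3) (3,4) (3,2) (1,4) (1,2)
  WK@(2,4): attacks (2,3) (3,4) (1,4) (3,3) (1,3)
  WR@(4,1): attacks (4,2) (4,3) (4,4) (4,0) (3,1) (2,1) (1,1) (0,1)
W attacks (2,0): no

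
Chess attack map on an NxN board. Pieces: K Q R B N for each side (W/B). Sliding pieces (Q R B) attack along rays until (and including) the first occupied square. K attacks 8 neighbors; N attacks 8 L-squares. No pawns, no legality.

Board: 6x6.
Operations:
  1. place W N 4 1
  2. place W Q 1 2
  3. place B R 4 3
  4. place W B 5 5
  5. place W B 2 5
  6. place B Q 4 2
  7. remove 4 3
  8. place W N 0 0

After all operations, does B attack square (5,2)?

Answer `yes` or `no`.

Op 1: place WN@(4,1)
Op 2: place WQ@(1,2)
Op 3: place BR@(4,3)
Op 4: place WB@(5,5)
Op 5: place WB@(2,5)
Op 6: place BQ@(4,2)
Op 7: remove (4,3)
Op 8: place WN@(0,0)
Per-piece attacks for B:
  BQ@(4,2): attacks (4,3) (4,4) (4,5) (4,1) (5,2) (3,2) (2,2) (1,2) (5,3) (5,1) (3,3) (2,4) (1,5) (3,1) (2,0) [ray(0,-1) blocked at (4,1); ray(-1,0) blocked at (1,2)]
B attacks (5,2): yes

Answer: yes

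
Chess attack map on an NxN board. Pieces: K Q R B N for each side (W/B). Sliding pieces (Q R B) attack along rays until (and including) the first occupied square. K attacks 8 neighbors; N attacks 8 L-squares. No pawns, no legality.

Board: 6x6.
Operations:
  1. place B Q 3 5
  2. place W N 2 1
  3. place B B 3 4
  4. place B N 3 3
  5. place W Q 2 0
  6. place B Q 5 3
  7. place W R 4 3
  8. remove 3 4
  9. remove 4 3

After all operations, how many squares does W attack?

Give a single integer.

Op 1: place BQ@(3,5)
Op 2: place WN@(2,1)
Op 3: place BB@(3,4)
Op 4: place BN@(3,3)
Op 5: place WQ@(2,0)
Op 6: place BQ@(5,3)
Op 7: place WR@(4,3)
Op 8: remove (3,4)
Op 9: remove (4,3)
Per-piece attacks for W:
  WQ@(2,0): attacks (2,1) (3,0) (4,0) (5,0) (1,0) (0,0) (3,1) (4,2) (5,3) (1,1) (0,2) [ray(0,1) blocked at (2,1); ray(1,1) blocked at (5,3)]
  WN@(2,1): attacks (3,3) (4,2) (1,3) (0,2) (4,0) (0,0)
Union (13 distinct): (0,0) (0,2) (1,0) (1,1) (1,3) (2,1) (3,0) (3,1) (3,3) (4,0) (4,2) (5,0) (5,3)

Answer: 13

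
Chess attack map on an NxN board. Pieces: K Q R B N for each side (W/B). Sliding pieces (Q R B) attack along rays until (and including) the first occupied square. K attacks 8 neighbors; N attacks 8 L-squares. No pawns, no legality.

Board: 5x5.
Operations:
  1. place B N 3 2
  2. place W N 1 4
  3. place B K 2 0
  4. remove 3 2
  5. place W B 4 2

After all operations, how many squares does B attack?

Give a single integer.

Answer: 5

Derivation:
Op 1: place BN@(3,2)
Op 2: place WN@(1,4)
Op 3: place BK@(2,0)
Op 4: remove (3,2)
Op 5: place WB@(4,2)
Per-piece attacks for B:
  BK@(2,0): attacks (2,1) (3,0) (1,0) (3,1) (1,1)
Union (5 distinct): (1,0) (1,1) (2,1) (3,0) (3,1)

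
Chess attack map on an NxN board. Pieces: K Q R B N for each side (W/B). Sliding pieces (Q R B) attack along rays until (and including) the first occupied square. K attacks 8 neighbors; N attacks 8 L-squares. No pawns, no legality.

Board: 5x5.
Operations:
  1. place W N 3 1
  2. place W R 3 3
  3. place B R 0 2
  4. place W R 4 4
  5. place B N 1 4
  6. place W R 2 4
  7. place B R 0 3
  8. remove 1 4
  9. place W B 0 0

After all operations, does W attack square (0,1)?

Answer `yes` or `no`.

Answer: no

Derivation:
Op 1: place WN@(3,1)
Op 2: place WR@(3,3)
Op 3: place BR@(0,2)
Op 4: place WR@(4,4)
Op 5: place BN@(1,4)
Op 6: place WR@(2,4)
Op 7: place BR@(0,3)
Op 8: remove (1,4)
Op 9: place WB@(0,0)
Per-piece attacks for W:
  WB@(0,0): attacks (1,1) (2,2) (3,3) [ray(1,1) blocked at (3,3)]
  WR@(2,4): attacks (2,3) (2,2) (2,1) (2,0) (3,4) (4,4) (1,4) (0,4) [ray(1,0) blocked at (4,4)]
  WN@(3,1): attacks (4,3) (2,3) (1,2) (1,0)
  WR@(3,3): attacks (3,4) (3,2) (3,1) (4,3) (2,3) (1,3) (0,3) [ray(0,-1) blocked at (3,1); ray(-1,0) blocked at (0,3)]
  WR@(4,4): attacks (4,3) (4,2) (4,1) (4,0) (3,4) (2,4) [ray(-1,0) blocked at (2,4)]
W attacks (0,1): no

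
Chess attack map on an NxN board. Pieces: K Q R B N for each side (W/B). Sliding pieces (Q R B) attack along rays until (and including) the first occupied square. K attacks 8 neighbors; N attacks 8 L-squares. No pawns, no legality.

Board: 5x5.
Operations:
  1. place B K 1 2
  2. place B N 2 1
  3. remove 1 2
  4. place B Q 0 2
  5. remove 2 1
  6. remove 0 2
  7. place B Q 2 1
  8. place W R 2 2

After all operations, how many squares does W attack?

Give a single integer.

Answer: 7

Derivation:
Op 1: place BK@(1,2)
Op 2: place BN@(2,1)
Op 3: remove (1,2)
Op 4: place BQ@(0,2)
Op 5: remove (2,1)
Op 6: remove (0,2)
Op 7: place BQ@(2,1)
Op 8: place WR@(2,2)
Per-piece attacks for W:
  WR@(2,2): attacks (2,3) (2,4) (2,1) (3,2) (4,2) (1,2) (0,2) [ray(0,-1) blocked at (2,1)]
Union (7 distinct): (0,2) (1,2) (2,1) (2,3) (2,4) (3,2) (4,2)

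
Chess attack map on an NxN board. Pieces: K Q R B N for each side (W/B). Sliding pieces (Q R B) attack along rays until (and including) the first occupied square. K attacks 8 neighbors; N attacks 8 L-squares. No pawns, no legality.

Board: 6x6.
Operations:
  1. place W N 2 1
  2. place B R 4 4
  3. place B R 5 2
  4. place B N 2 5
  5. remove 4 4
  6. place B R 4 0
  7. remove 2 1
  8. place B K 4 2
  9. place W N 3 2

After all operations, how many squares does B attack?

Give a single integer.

Answer: 19

Derivation:
Op 1: place WN@(2,1)
Op 2: place BR@(4,4)
Op 3: place BR@(5,2)
Op 4: place BN@(2,5)
Op 5: remove (4,4)
Op 6: place BR@(4,0)
Op 7: remove (2,1)
Op 8: place BK@(4,2)
Op 9: place WN@(3,2)
Per-piece attacks for B:
  BN@(2,5): attacks (3,3) (4,4) (1,3) (0,4)
  BR@(4,0): attacks (4,1) (4,2) (5,0) (3,0) (2,0) (1,0) (0,0) [ray(0,1) blocked at (4,2)]
  BK@(4,2): attacks (4,3) (4,1) (5,2) (3,2) (5,3) (5,1) (3,3) (3,1)
  BR@(5,2): attacks (5,3) (5,4) (5,5) (5,1) (5,0) (4,2) [ray(-1,0) blocked at (4,2)]
Union (19 distinct): (0,0) (0,4) (1,0) (1,3) (2,0) (3,0) (3,1) (3,2) (3,3) (4,1) (4,2) (4,3) (4,4) (5,0) (5,1) (5,2) (5,3) (5,4) (5,5)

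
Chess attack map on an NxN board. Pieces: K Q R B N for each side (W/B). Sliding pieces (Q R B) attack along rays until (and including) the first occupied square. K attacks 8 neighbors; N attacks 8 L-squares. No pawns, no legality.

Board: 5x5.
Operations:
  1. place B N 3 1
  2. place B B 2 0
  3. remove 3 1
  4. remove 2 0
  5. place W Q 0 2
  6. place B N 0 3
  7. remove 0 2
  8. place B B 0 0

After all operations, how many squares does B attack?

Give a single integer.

Op 1: place BN@(3,1)
Op 2: place BB@(2,0)
Op 3: remove (3,1)
Op 4: remove (2,0)
Op 5: place WQ@(0,2)
Op 6: place BN@(0,3)
Op 7: remove (0,2)
Op 8: place BB@(0,0)
Per-piece attacks for B:
  BB@(0,0): attacks (1,1) (2,2) (3,3) (4,4)
  BN@(0,3): attacks (2,4) (1,1) (2,2)
Union (5 distinct): (1,1) (2,2) (2,4) (3,3) (4,4)

Answer: 5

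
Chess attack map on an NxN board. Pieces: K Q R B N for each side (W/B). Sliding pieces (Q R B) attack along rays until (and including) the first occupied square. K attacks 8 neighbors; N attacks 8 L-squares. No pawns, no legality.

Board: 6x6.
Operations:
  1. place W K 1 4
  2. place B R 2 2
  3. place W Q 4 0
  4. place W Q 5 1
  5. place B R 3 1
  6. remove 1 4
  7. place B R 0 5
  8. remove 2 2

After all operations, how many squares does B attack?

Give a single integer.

Answer: 18

Derivation:
Op 1: place WK@(1,4)
Op 2: place BR@(2,2)
Op 3: place WQ@(4,0)
Op 4: place WQ@(5,1)
Op 5: place BR@(3,1)
Op 6: remove (1,4)
Op 7: place BR@(0,5)
Op 8: remove (2,2)
Per-piece attacks for B:
  BR@(0,5): attacks (0,4) (0,3) (0,2) (0,1) (0,0) (1,5) (2,5) (3,5) (4,5) (5,5)
  BR@(3,1): attacks (3,2) (3,3) (3,4) (3,5) (3,0) (4,1) (5,1) (2,1) (1,1) (0,1) [ray(1,0) blocked at (5,1)]
Union (18 distinct): (0,0) (0,1) (0,2) (0,3) (0,4) (1,1) (1,5) (2,1) (2,5) (3,0) (3,2) (3,3) (3,4) (3,5) (4,1) (4,5) (5,1) (5,5)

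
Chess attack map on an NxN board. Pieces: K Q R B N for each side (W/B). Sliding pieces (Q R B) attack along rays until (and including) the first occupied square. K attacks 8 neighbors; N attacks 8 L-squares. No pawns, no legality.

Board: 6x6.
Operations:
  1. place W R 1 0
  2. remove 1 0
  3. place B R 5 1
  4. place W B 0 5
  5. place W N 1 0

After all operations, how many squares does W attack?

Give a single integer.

Op 1: place WR@(1,0)
Op 2: remove (1,0)
Op 3: place BR@(5,1)
Op 4: place WB@(0,5)
Op 5: place WN@(1,0)
Per-piece attacks for W:
  WB@(0,5): attacks (1,4) (2,3) (3,2) (4,1) (5,0)
  WN@(1,0): attacks (2,2) (3,1) (0,2)
Union (8 distinct): (0,2) (1,4) (2,2) (2,3) (3,1) (3,2) (4,1) (5,0)

Answer: 8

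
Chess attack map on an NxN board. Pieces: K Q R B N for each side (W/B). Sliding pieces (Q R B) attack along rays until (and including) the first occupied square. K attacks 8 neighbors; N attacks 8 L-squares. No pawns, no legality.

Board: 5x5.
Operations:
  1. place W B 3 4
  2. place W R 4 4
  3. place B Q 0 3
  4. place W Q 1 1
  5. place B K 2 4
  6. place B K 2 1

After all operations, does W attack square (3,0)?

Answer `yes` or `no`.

Answer: no

Derivation:
Op 1: place WB@(3,4)
Op 2: place WR@(4,4)
Op 3: place BQ@(0,3)
Op 4: place WQ@(1,1)
Op 5: place BK@(2,4)
Op 6: place BK@(2,1)
Per-piece attacks for W:
  WQ@(1,1): attacks (1,2) (1,3) (1,4) (1,0) (2,1) (0,1) (2,2) (3,3) (4,4) (2,0) (0,2) (0,0) [ray(1,0) blocked at (2,1); ray(1,1) blocked at (4,4)]
  WB@(3,4): attacks (4,3) (2,3) (1,2) (0,1)
  WR@(4,4): attacks (4,3) (4,2) (4,1) (4,0) (3,4) [ray(-1,0) blocked at (3,4)]
W attacks (3,0): no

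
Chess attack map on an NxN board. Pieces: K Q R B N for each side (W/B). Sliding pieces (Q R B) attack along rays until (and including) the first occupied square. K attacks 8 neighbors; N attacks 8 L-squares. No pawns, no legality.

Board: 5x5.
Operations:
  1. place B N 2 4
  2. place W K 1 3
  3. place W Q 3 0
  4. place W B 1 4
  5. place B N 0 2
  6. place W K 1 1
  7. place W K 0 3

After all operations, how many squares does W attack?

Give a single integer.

Answer: 20

Derivation:
Op 1: place BN@(2,4)
Op 2: place WK@(1,3)
Op 3: place WQ@(3,0)
Op 4: place WB@(1,4)
Op 5: place BN@(0,2)
Op 6: place WK@(1,1)
Op 7: place WK@(0,3)
Per-piece attacks for W:
  WK@(0,3): attacks (0,4) (0,2) (1,3) (1,4) (1,2)
  WK@(1,1): attacks (1,2) (1,0) (2,1) (0,1) (2,2) (2,0) (0,2) (0,0)
  WK@(1,3): attacks (1,4) (1,2) (2,3) (0,3) (2,4) (2,2) (0,4) (0,2)
  WB@(1,4): attacks (2,3) (3,2) (4,1) (0,3) [ray(-1,-1) blocked at (0,3)]
  WQ@(3,0): attacks (3,1) (3,2) (3,3) (3,4) (4,0) (2,0) (1,0) (0,0) (4,1) (2,1) (1,2) (0,3) [ray(-1,1) blocked at (0,3)]
Union (20 distinct): (0,0) (0,1) (0,2) (0,3) (0,4) (1,0) (1,2) (1,3) (1,4) (2,0) (2,1) (2,2) (2,3) (2,4) (3,1) (3,2) (3,3) (3,4) (4,0) (4,1)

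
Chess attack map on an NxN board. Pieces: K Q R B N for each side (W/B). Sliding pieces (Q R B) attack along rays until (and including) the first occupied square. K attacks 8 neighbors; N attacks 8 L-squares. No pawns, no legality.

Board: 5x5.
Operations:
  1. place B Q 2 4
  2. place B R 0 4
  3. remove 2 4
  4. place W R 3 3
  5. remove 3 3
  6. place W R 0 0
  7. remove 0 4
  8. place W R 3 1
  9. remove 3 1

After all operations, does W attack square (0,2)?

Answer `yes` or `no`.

Op 1: place BQ@(2,4)
Op 2: place BR@(0,4)
Op 3: remove (2,4)
Op 4: place WR@(3,3)
Op 5: remove (3,3)
Op 6: place WR@(0,0)
Op 7: remove (0,4)
Op 8: place WR@(3,1)
Op 9: remove (3,1)
Per-piece attacks for W:
  WR@(0,0): attacks (0,1) (0,2) (0,3) (0,4) (1,0) (2,0) (3,0) (4,0)
W attacks (0,2): yes

Answer: yes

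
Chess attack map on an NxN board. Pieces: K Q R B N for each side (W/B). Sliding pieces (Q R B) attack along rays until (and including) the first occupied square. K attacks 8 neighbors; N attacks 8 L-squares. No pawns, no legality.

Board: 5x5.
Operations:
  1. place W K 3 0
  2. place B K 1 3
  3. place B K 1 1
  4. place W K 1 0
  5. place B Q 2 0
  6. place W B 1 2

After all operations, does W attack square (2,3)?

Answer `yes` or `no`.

Op 1: place WK@(3,0)
Op 2: place BK@(1,3)
Op 3: place BK@(1,1)
Op 4: place WK@(1,0)
Op 5: place BQ@(2,0)
Op 6: place WB@(1,2)
Per-piece attacks for W:
  WK@(1,0): attacks (1,1) (2,0) (0,0) (2,1) (0,1)
  WB@(1,2): attacks (2,3) (3,4) (2,1) (3,0) (0,3) (0,1) [ray(1,-1) blocked at (3,0)]
  WK@(3,0): attacks (3,1) (4,0) (2,0) (4,1) (2,1)
W attacks (2,3): yes

Answer: yes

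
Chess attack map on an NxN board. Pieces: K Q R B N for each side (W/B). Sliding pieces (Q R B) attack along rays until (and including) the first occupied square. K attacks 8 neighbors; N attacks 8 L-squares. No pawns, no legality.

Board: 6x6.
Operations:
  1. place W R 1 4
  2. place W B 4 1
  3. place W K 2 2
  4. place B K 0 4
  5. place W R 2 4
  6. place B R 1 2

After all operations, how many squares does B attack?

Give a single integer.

Op 1: place WR@(1,4)
Op 2: place WB@(4,1)
Op 3: place WK@(2,2)
Op 4: place BK@(0,4)
Op 5: place WR@(2,4)
Op 6: place BR@(1,2)
Per-piece attacks for B:
  BK@(0,4): attacks (0,5) (0,3) (1,4) (1,5) (1,3)
  BR@(1,2): attacks (1,3) (1,4) (1,1) (1,0) (2,2) (0,2) [ray(0,1) blocked at (1,4); ray(1,0) blocked at (2,2)]
Union (9 distinct): (0,2) (0,3) (0,5) (1,0) (1,1) (1,3) (1,4) (1,5) (2,2)

Answer: 9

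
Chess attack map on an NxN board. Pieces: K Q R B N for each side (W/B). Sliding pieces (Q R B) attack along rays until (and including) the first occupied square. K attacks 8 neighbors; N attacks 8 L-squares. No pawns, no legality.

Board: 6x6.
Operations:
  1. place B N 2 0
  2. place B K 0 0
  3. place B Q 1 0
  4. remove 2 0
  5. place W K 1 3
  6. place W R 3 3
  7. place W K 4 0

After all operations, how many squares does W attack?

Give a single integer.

Op 1: place BN@(2,0)
Op 2: place BK@(0,0)
Op 3: place BQ@(1,0)
Op 4: remove (2,0)
Op 5: place WK@(1,3)
Op 6: place WR@(3,3)
Op 7: place WK@(4,0)
Per-piece attacks for W:
  WK@(1,3): attacks (1,4) (1,2) (2,3) (0,3) (2,4) (2,2) (0,4) (0,2)
  WR@(3,3): attacks (3,4) (3,5) (3,2) (3,1) (3,0) (4,3) (5,3) (2,3) (1,3) [ray(-1,0) blocked at (1,3)]
  WK@(4,0): attacks (4,1) (5,0) (3,0) (5,1) (3,1)
Union (19 distinct): (0,2) (0,3) (0,4) (1,2) (1,3) (1,4) (2,2) (2,3) (2,4) (3,0) (3,1) (3,2) (3,4) (3,5) (4,1) (4,3) (5,0) (5,1) (5,3)

Answer: 19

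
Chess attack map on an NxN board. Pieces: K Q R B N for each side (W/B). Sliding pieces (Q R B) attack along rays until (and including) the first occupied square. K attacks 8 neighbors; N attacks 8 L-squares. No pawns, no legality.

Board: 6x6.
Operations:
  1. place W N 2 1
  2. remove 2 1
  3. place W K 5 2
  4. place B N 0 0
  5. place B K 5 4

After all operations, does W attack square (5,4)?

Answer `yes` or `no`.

Op 1: place WN@(2,1)
Op 2: remove (2,1)
Op 3: place WK@(5,2)
Op 4: place BN@(0,0)
Op 5: place BK@(5,4)
Per-piece attacks for W:
  WK@(5,2): attacks (5,3) (5,1) (4,2) (4,3) (4,1)
W attacks (5,4): no

Answer: no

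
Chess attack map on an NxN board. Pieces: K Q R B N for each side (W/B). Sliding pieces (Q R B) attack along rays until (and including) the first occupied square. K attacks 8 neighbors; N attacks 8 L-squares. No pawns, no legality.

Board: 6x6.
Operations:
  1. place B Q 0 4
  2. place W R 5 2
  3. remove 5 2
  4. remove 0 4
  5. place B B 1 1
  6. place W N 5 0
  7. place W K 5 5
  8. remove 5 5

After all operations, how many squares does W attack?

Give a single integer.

Op 1: place BQ@(0,4)
Op 2: place WR@(5,2)
Op 3: remove (5,2)
Op 4: remove (0,4)
Op 5: place BB@(1,1)
Op 6: place WN@(5,0)
Op 7: place WK@(5,5)
Op 8: remove (5,5)
Per-piece attacks for W:
  WN@(5,0): attacks (4,2) (3,1)
Union (2 distinct): (3,1) (4,2)

Answer: 2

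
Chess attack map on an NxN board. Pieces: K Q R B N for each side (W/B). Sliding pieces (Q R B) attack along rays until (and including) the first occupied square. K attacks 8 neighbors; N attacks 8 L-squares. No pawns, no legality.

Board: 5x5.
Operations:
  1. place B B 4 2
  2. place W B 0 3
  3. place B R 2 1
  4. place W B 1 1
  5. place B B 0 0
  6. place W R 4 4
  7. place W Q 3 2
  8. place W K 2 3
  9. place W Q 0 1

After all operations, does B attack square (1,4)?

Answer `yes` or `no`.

Answer: no

Derivation:
Op 1: place BB@(4,2)
Op 2: place WB@(0,3)
Op 3: place BR@(2,1)
Op 4: place WB@(1,1)
Op 5: place BB@(0,0)
Op 6: place WR@(4,4)
Op 7: place WQ@(3,2)
Op 8: place WK@(2,3)
Op 9: place WQ@(0,1)
Per-piece attacks for B:
  BB@(0,0): attacks (1,1) [ray(1,1) blocked at (1,1)]
  BR@(2,1): attacks (2,2) (2,3) (2,0) (3,1) (4,1) (1,1) [ray(0,1) blocked at (2,3); ray(-1,0) blocked at (1,1)]
  BB@(4,2): attacks (3,3) (2,4) (3,1) (2,0)
B attacks (1,4): no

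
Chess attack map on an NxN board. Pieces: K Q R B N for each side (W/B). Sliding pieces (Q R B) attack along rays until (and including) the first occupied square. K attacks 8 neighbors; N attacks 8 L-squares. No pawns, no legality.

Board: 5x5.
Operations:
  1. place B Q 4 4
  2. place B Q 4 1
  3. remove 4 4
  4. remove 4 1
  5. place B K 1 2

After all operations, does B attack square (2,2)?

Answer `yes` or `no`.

Op 1: place BQ@(4,4)
Op 2: place BQ@(4,1)
Op 3: remove (4,4)
Op 4: remove (4,1)
Op 5: place BK@(1,2)
Per-piece attacks for B:
  BK@(1,2): attacks (1,3) (1,1) (2,2) (0,2) (2,3) (2,1) (0,3) (0,1)
B attacks (2,2): yes

Answer: yes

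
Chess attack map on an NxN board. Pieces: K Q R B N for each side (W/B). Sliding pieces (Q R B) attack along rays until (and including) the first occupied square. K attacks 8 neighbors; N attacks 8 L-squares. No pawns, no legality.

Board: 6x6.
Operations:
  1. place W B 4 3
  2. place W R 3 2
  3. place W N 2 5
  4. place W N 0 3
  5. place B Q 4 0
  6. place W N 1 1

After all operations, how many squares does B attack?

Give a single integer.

Answer: 13

Derivation:
Op 1: place WB@(4,3)
Op 2: place WR@(3,2)
Op 3: place WN@(2,5)
Op 4: place WN@(0,3)
Op 5: place BQ@(4,0)
Op 6: place WN@(1,1)
Per-piece attacks for B:
  BQ@(4,0): attacks (4,1) (4,2) (4,3) (5,0) (3,0) (2,0) (1,0) (0,0) (5,1) (3,1) (2,2) (1,3) (0,4) [ray(0,1) blocked at (4,3)]
Union (13 distinct): (0,0) (0,4) (1,0) (1,3) (2,0) (2,2) (3,0) (3,1) (4,1) (4,2) (4,3) (5,0) (5,1)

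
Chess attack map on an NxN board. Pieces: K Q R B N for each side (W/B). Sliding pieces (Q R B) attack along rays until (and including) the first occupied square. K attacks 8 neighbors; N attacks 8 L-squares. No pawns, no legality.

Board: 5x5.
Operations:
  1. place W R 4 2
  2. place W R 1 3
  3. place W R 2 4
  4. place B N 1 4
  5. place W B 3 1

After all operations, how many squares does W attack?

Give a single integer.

Op 1: place WR@(4,2)
Op 2: place WR@(1,3)
Op 3: place WR@(2,4)
Op 4: place BN@(1,4)
Op 5: place WB@(3,1)
Per-piece attacks for W:
  WR@(1,3): attacks (1,4) (1,2) (1,1) (1,0) (2,3) (3,3) (4,3) (0,3) [ray(0,1) blocked at (1,4)]
  WR@(2,4): attacks (2,3) (2,2) (2,1) (2,0) (3,4) (4,4) (1,4) [ray(-1,0) blocked at (1,4)]
  WB@(3,1): attacks (4,2) (4,0) (2,2) (1,3) (2,0) [ray(1,1) blocked at (4,2); ray(-1,1) blocked at (1,3)]
  WR@(4,2): attacks (4,3) (4,4) (4,1) (4,0) (3,2) (2,2) (1,2) (0,2)
Union (19 distinct): (0,2) (0,3) (1,0) (1,1) (1,2) (1,3) (1,4) (2,0) (2,1) (2,2) (2,3) (3,2) (3,3) (3,4) (4,0) (4,1) (4,2) (4,3) (4,4)

Answer: 19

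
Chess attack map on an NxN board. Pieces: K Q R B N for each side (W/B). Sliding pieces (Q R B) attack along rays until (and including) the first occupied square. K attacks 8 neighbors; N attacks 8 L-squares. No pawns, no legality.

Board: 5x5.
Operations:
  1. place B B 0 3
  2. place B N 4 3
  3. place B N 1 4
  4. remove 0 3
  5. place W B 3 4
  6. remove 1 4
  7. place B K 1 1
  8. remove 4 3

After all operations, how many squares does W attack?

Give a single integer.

Op 1: place BB@(0,3)
Op 2: place BN@(4,3)
Op 3: place BN@(1,4)
Op 4: remove (0,3)
Op 5: place WB@(3,4)
Op 6: remove (1,4)
Op 7: place BK@(1,1)
Op 8: remove (4,3)
Per-piece attacks for W:
  WB@(3,4): attacks (4,3) (2,3) (1,2) (0,1)
Union (4 distinct): (0,1) (1,2) (2,3) (4,3)

Answer: 4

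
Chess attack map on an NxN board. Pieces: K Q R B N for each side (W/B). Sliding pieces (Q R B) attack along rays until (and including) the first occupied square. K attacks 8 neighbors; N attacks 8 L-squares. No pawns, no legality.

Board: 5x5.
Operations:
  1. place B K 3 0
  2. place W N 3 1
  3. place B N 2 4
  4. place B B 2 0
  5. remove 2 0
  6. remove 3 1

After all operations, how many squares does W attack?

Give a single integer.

Answer: 0

Derivation:
Op 1: place BK@(3,0)
Op 2: place WN@(3,1)
Op 3: place BN@(2,4)
Op 4: place BB@(2,0)
Op 5: remove (2,0)
Op 6: remove (3,1)
Per-piece attacks for W:
Union (0 distinct): (none)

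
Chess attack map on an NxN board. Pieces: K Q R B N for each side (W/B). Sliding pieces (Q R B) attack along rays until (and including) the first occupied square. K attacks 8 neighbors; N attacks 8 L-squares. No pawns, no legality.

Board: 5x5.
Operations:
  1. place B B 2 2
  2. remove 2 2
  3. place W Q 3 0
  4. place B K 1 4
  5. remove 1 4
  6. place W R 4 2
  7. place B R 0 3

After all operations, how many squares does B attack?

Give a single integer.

Answer: 8

Derivation:
Op 1: place BB@(2,2)
Op 2: remove (2,2)
Op 3: place WQ@(3,0)
Op 4: place BK@(1,4)
Op 5: remove (1,4)
Op 6: place WR@(4,2)
Op 7: place BR@(0,3)
Per-piece attacks for B:
  BR@(0,3): attacks (0,4) (0,2) (0,1) (0,0) (1,3) (2,3) (3,3) (4,3)
Union (8 distinct): (0,0) (0,1) (0,2) (0,4) (1,3) (2,3) (3,3) (4,3)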